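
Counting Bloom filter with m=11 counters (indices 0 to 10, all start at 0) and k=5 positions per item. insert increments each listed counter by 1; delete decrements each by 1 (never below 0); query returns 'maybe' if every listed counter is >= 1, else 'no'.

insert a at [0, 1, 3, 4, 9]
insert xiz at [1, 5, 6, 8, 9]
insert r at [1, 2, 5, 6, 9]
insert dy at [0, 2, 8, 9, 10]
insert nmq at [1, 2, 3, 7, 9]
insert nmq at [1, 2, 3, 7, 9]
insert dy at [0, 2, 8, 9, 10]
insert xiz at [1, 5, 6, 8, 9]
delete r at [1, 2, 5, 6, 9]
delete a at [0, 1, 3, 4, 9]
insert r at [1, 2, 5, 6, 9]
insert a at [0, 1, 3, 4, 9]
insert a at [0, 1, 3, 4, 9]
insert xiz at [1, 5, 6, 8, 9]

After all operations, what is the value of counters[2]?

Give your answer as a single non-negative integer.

Step 1: insert a at [0, 1, 3, 4, 9] -> counters=[1,1,0,1,1,0,0,0,0,1,0]
Step 2: insert xiz at [1, 5, 6, 8, 9] -> counters=[1,2,0,1,1,1,1,0,1,2,0]
Step 3: insert r at [1, 2, 5, 6, 9] -> counters=[1,3,1,1,1,2,2,0,1,3,0]
Step 4: insert dy at [0, 2, 8, 9, 10] -> counters=[2,3,2,1,1,2,2,0,2,4,1]
Step 5: insert nmq at [1, 2, 3, 7, 9] -> counters=[2,4,3,2,1,2,2,1,2,5,1]
Step 6: insert nmq at [1, 2, 3, 7, 9] -> counters=[2,5,4,3,1,2,2,2,2,6,1]
Step 7: insert dy at [0, 2, 8, 9, 10] -> counters=[3,5,5,3,1,2,2,2,3,7,2]
Step 8: insert xiz at [1, 5, 6, 8, 9] -> counters=[3,6,5,3,1,3,3,2,4,8,2]
Step 9: delete r at [1, 2, 5, 6, 9] -> counters=[3,5,4,3,1,2,2,2,4,7,2]
Step 10: delete a at [0, 1, 3, 4, 9] -> counters=[2,4,4,2,0,2,2,2,4,6,2]
Step 11: insert r at [1, 2, 5, 6, 9] -> counters=[2,5,5,2,0,3,3,2,4,7,2]
Step 12: insert a at [0, 1, 3, 4, 9] -> counters=[3,6,5,3,1,3,3,2,4,8,2]
Step 13: insert a at [0, 1, 3, 4, 9] -> counters=[4,7,5,4,2,3,3,2,4,9,2]
Step 14: insert xiz at [1, 5, 6, 8, 9] -> counters=[4,8,5,4,2,4,4,2,5,10,2]
Final counters=[4,8,5,4,2,4,4,2,5,10,2] -> counters[2]=5

Answer: 5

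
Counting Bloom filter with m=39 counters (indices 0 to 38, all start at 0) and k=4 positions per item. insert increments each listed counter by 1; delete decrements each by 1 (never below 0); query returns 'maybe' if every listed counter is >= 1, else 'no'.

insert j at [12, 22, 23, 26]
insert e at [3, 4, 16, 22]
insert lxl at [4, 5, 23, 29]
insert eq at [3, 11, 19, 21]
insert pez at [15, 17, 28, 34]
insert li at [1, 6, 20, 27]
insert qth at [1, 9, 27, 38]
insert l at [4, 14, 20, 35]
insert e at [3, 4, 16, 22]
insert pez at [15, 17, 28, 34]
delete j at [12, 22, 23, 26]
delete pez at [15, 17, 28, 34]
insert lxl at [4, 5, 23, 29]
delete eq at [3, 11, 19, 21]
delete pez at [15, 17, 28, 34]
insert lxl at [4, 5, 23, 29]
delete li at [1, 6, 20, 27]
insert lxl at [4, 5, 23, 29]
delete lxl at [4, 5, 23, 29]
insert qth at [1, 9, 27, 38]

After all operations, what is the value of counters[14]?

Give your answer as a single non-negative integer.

Answer: 1

Derivation:
Step 1: insert j at [12, 22, 23, 26] -> counters=[0,0,0,0,0,0,0,0,0,0,0,0,1,0,0,0,0,0,0,0,0,0,1,1,0,0,1,0,0,0,0,0,0,0,0,0,0,0,0]
Step 2: insert e at [3, 4, 16, 22] -> counters=[0,0,0,1,1,0,0,0,0,0,0,0,1,0,0,0,1,0,0,0,0,0,2,1,0,0,1,0,0,0,0,0,0,0,0,0,0,0,0]
Step 3: insert lxl at [4, 5, 23, 29] -> counters=[0,0,0,1,2,1,0,0,0,0,0,0,1,0,0,0,1,0,0,0,0,0,2,2,0,0,1,0,0,1,0,0,0,0,0,0,0,0,0]
Step 4: insert eq at [3, 11, 19, 21] -> counters=[0,0,0,2,2,1,0,0,0,0,0,1,1,0,0,0,1,0,0,1,0,1,2,2,0,0,1,0,0,1,0,0,0,0,0,0,0,0,0]
Step 5: insert pez at [15, 17, 28, 34] -> counters=[0,0,0,2,2,1,0,0,0,0,0,1,1,0,0,1,1,1,0,1,0,1,2,2,0,0,1,0,1,1,0,0,0,0,1,0,0,0,0]
Step 6: insert li at [1, 6, 20, 27] -> counters=[0,1,0,2,2,1,1,0,0,0,0,1,1,0,0,1,1,1,0,1,1,1,2,2,0,0,1,1,1,1,0,0,0,0,1,0,0,0,0]
Step 7: insert qth at [1, 9, 27, 38] -> counters=[0,2,0,2,2,1,1,0,0,1,0,1,1,0,0,1,1,1,0,1,1,1,2,2,0,0,1,2,1,1,0,0,0,0,1,0,0,0,1]
Step 8: insert l at [4, 14, 20, 35] -> counters=[0,2,0,2,3,1,1,0,0,1,0,1,1,0,1,1,1,1,0,1,2,1,2,2,0,0,1,2,1,1,0,0,0,0,1,1,0,0,1]
Step 9: insert e at [3, 4, 16, 22] -> counters=[0,2,0,3,4,1,1,0,0,1,0,1,1,0,1,1,2,1,0,1,2,1,3,2,0,0,1,2,1,1,0,0,0,0,1,1,0,0,1]
Step 10: insert pez at [15, 17, 28, 34] -> counters=[0,2,0,3,4,1,1,0,0,1,0,1,1,0,1,2,2,2,0,1,2,1,3,2,0,0,1,2,2,1,0,0,0,0,2,1,0,0,1]
Step 11: delete j at [12, 22, 23, 26] -> counters=[0,2,0,3,4,1,1,0,0,1,0,1,0,0,1,2,2,2,0,1,2,1,2,1,0,0,0,2,2,1,0,0,0,0,2,1,0,0,1]
Step 12: delete pez at [15, 17, 28, 34] -> counters=[0,2,0,3,4,1,1,0,0,1,0,1,0,0,1,1,2,1,0,1,2,1,2,1,0,0,0,2,1,1,0,0,0,0,1,1,0,0,1]
Step 13: insert lxl at [4, 5, 23, 29] -> counters=[0,2,0,3,5,2,1,0,0,1,0,1,0,0,1,1,2,1,0,1,2,1,2,2,0,0,0,2,1,2,0,0,0,0,1,1,0,0,1]
Step 14: delete eq at [3, 11, 19, 21] -> counters=[0,2,0,2,5,2,1,0,0,1,0,0,0,0,1,1,2,1,0,0,2,0,2,2,0,0,0,2,1,2,0,0,0,0,1,1,0,0,1]
Step 15: delete pez at [15, 17, 28, 34] -> counters=[0,2,0,2,5,2,1,0,0,1,0,0,0,0,1,0,2,0,0,0,2,0,2,2,0,0,0,2,0,2,0,0,0,0,0,1,0,0,1]
Step 16: insert lxl at [4, 5, 23, 29] -> counters=[0,2,0,2,6,3,1,0,0,1,0,0,0,0,1,0,2,0,0,0,2,0,2,3,0,0,0,2,0,3,0,0,0,0,0,1,0,0,1]
Step 17: delete li at [1, 6, 20, 27] -> counters=[0,1,0,2,6,3,0,0,0,1,0,0,0,0,1,0,2,0,0,0,1,0,2,3,0,0,0,1,0,3,0,0,0,0,0,1,0,0,1]
Step 18: insert lxl at [4, 5, 23, 29] -> counters=[0,1,0,2,7,4,0,0,0,1,0,0,0,0,1,0,2,0,0,0,1,0,2,4,0,0,0,1,0,4,0,0,0,0,0,1,0,0,1]
Step 19: delete lxl at [4, 5, 23, 29] -> counters=[0,1,0,2,6,3,0,0,0,1,0,0,0,0,1,0,2,0,0,0,1,0,2,3,0,0,0,1,0,3,0,0,0,0,0,1,0,0,1]
Step 20: insert qth at [1, 9, 27, 38] -> counters=[0,2,0,2,6,3,0,0,0,2,0,0,0,0,1,0,2,0,0,0,1,0,2,3,0,0,0,2,0,3,0,0,0,0,0,1,0,0,2]
Final counters=[0,2,0,2,6,3,0,0,0,2,0,0,0,0,1,0,2,0,0,0,1,0,2,3,0,0,0,2,0,3,0,0,0,0,0,1,0,0,2] -> counters[14]=1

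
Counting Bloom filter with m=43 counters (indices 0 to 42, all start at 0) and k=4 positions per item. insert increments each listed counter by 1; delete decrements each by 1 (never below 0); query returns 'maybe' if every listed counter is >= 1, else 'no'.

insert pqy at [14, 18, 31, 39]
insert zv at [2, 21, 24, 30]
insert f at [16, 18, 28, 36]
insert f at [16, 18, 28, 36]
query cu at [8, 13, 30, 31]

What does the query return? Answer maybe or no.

Step 1: insert pqy at [14, 18, 31, 39] -> counters=[0,0,0,0,0,0,0,0,0,0,0,0,0,0,1,0,0,0,1,0,0,0,0,0,0,0,0,0,0,0,0,1,0,0,0,0,0,0,0,1,0,0,0]
Step 2: insert zv at [2, 21, 24, 30] -> counters=[0,0,1,0,0,0,0,0,0,0,0,0,0,0,1,0,0,0,1,0,0,1,0,0,1,0,0,0,0,0,1,1,0,0,0,0,0,0,0,1,0,0,0]
Step 3: insert f at [16, 18, 28, 36] -> counters=[0,0,1,0,0,0,0,0,0,0,0,0,0,0,1,0,1,0,2,0,0,1,0,0,1,0,0,0,1,0,1,1,0,0,0,0,1,0,0,1,0,0,0]
Step 4: insert f at [16, 18, 28, 36] -> counters=[0,0,1,0,0,0,0,0,0,0,0,0,0,0,1,0,2,0,3,0,0,1,0,0,1,0,0,0,2,0,1,1,0,0,0,0,2,0,0,1,0,0,0]
Query cu: check counters[8]=0 counters[13]=0 counters[30]=1 counters[31]=1 -> no

Answer: no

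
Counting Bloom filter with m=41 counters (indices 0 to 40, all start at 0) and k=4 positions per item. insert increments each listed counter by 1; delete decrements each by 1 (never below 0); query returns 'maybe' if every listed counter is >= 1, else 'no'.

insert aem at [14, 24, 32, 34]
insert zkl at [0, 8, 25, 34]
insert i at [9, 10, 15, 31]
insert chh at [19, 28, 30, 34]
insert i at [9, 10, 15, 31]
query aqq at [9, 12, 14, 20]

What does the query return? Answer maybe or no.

Answer: no

Derivation:
Step 1: insert aem at [14, 24, 32, 34] -> counters=[0,0,0,0,0,0,0,0,0,0,0,0,0,0,1,0,0,0,0,0,0,0,0,0,1,0,0,0,0,0,0,0,1,0,1,0,0,0,0,0,0]
Step 2: insert zkl at [0, 8, 25, 34] -> counters=[1,0,0,0,0,0,0,0,1,0,0,0,0,0,1,0,0,0,0,0,0,0,0,0,1,1,0,0,0,0,0,0,1,0,2,0,0,0,0,0,0]
Step 3: insert i at [9, 10, 15, 31] -> counters=[1,0,0,0,0,0,0,0,1,1,1,0,0,0,1,1,0,0,0,0,0,0,0,0,1,1,0,0,0,0,0,1,1,0,2,0,0,0,0,0,0]
Step 4: insert chh at [19, 28, 30, 34] -> counters=[1,0,0,0,0,0,0,0,1,1,1,0,0,0,1,1,0,0,0,1,0,0,0,0,1,1,0,0,1,0,1,1,1,0,3,0,0,0,0,0,0]
Step 5: insert i at [9, 10, 15, 31] -> counters=[1,0,0,0,0,0,0,0,1,2,2,0,0,0,1,2,0,0,0,1,0,0,0,0,1,1,0,0,1,0,1,2,1,0,3,0,0,0,0,0,0]
Query aqq: check counters[9]=2 counters[12]=0 counters[14]=1 counters[20]=0 -> no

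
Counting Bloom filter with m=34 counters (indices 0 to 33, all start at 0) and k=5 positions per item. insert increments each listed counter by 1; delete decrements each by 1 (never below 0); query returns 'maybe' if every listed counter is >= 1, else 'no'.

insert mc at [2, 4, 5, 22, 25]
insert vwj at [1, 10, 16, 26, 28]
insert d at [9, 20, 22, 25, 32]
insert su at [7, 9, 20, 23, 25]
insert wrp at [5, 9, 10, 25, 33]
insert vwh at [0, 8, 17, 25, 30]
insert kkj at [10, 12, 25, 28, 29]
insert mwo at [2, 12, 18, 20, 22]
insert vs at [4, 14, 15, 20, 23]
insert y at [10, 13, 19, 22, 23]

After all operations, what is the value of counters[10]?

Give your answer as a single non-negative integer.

Answer: 4

Derivation:
Step 1: insert mc at [2, 4, 5, 22, 25] -> counters=[0,0,1,0,1,1,0,0,0,0,0,0,0,0,0,0,0,0,0,0,0,0,1,0,0,1,0,0,0,0,0,0,0,0]
Step 2: insert vwj at [1, 10, 16, 26, 28] -> counters=[0,1,1,0,1,1,0,0,0,0,1,0,0,0,0,0,1,0,0,0,0,0,1,0,0,1,1,0,1,0,0,0,0,0]
Step 3: insert d at [9, 20, 22, 25, 32] -> counters=[0,1,1,0,1,1,0,0,0,1,1,0,0,0,0,0,1,0,0,0,1,0,2,0,0,2,1,0,1,0,0,0,1,0]
Step 4: insert su at [7, 9, 20, 23, 25] -> counters=[0,1,1,0,1,1,0,1,0,2,1,0,0,0,0,0,1,0,0,0,2,0,2,1,0,3,1,0,1,0,0,0,1,0]
Step 5: insert wrp at [5, 9, 10, 25, 33] -> counters=[0,1,1,0,1,2,0,1,0,3,2,0,0,0,0,0,1,0,0,0,2,0,2,1,0,4,1,0,1,0,0,0,1,1]
Step 6: insert vwh at [0, 8, 17, 25, 30] -> counters=[1,1,1,0,1,2,0,1,1,3,2,0,0,0,0,0,1,1,0,0,2,0,2,1,0,5,1,0,1,0,1,0,1,1]
Step 7: insert kkj at [10, 12, 25, 28, 29] -> counters=[1,1,1,0,1,2,0,1,1,3,3,0,1,0,0,0,1,1,0,0,2,0,2,1,0,6,1,0,2,1,1,0,1,1]
Step 8: insert mwo at [2, 12, 18, 20, 22] -> counters=[1,1,2,0,1,2,0,1,1,3,3,0,2,0,0,0,1,1,1,0,3,0,3,1,0,6,1,0,2,1,1,0,1,1]
Step 9: insert vs at [4, 14, 15, 20, 23] -> counters=[1,1,2,0,2,2,0,1,1,3,3,0,2,0,1,1,1,1,1,0,4,0,3,2,0,6,1,0,2,1,1,0,1,1]
Step 10: insert y at [10, 13, 19, 22, 23] -> counters=[1,1,2,0,2,2,0,1,1,3,4,0,2,1,1,1,1,1,1,1,4,0,4,3,0,6,1,0,2,1,1,0,1,1]
Final counters=[1,1,2,0,2,2,0,1,1,3,4,0,2,1,1,1,1,1,1,1,4,0,4,3,0,6,1,0,2,1,1,0,1,1] -> counters[10]=4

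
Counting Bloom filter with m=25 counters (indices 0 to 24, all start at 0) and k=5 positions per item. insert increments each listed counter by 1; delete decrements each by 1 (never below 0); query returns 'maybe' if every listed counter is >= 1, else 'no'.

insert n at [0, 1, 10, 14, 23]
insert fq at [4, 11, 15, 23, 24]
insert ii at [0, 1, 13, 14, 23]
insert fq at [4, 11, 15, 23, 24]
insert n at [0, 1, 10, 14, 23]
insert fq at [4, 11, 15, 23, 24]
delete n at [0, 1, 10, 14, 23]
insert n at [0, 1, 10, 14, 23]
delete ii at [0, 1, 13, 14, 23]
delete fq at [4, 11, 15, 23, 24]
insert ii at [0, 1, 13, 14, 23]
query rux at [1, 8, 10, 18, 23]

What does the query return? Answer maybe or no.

Step 1: insert n at [0, 1, 10, 14, 23] -> counters=[1,1,0,0,0,0,0,0,0,0,1,0,0,0,1,0,0,0,0,0,0,0,0,1,0]
Step 2: insert fq at [4, 11, 15, 23, 24] -> counters=[1,1,0,0,1,0,0,0,0,0,1,1,0,0,1,1,0,0,0,0,0,0,0,2,1]
Step 3: insert ii at [0, 1, 13, 14, 23] -> counters=[2,2,0,0,1,0,0,0,0,0,1,1,0,1,2,1,0,0,0,0,0,0,0,3,1]
Step 4: insert fq at [4, 11, 15, 23, 24] -> counters=[2,2,0,0,2,0,0,0,0,0,1,2,0,1,2,2,0,0,0,0,0,0,0,4,2]
Step 5: insert n at [0, 1, 10, 14, 23] -> counters=[3,3,0,0,2,0,0,0,0,0,2,2,0,1,3,2,0,0,0,0,0,0,0,5,2]
Step 6: insert fq at [4, 11, 15, 23, 24] -> counters=[3,3,0,0,3,0,0,0,0,0,2,3,0,1,3,3,0,0,0,0,0,0,0,6,3]
Step 7: delete n at [0, 1, 10, 14, 23] -> counters=[2,2,0,0,3,0,0,0,0,0,1,3,0,1,2,3,0,0,0,0,0,0,0,5,3]
Step 8: insert n at [0, 1, 10, 14, 23] -> counters=[3,3,0,0,3,0,0,0,0,0,2,3,0,1,3,3,0,0,0,0,0,0,0,6,3]
Step 9: delete ii at [0, 1, 13, 14, 23] -> counters=[2,2,0,0,3,0,0,0,0,0,2,3,0,0,2,3,0,0,0,0,0,0,0,5,3]
Step 10: delete fq at [4, 11, 15, 23, 24] -> counters=[2,2,0,0,2,0,0,0,0,0,2,2,0,0,2,2,0,0,0,0,0,0,0,4,2]
Step 11: insert ii at [0, 1, 13, 14, 23] -> counters=[3,3,0,0,2,0,0,0,0,0,2,2,0,1,3,2,0,0,0,0,0,0,0,5,2]
Query rux: check counters[1]=3 counters[8]=0 counters[10]=2 counters[18]=0 counters[23]=5 -> no

Answer: no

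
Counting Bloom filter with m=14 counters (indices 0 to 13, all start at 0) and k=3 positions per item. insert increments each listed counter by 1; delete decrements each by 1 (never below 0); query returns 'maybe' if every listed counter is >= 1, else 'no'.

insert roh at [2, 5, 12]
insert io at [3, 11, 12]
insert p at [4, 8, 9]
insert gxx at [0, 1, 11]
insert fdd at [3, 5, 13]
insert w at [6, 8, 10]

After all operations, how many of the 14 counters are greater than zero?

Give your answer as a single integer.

Answer: 13

Derivation:
Step 1: insert roh at [2, 5, 12] -> counters=[0,0,1,0,0,1,0,0,0,0,0,0,1,0]
Step 2: insert io at [3, 11, 12] -> counters=[0,0,1,1,0,1,0,0,0,0,0,1,2,0]
Step 3: insert p at [4, 8, 9] -> counters=[0,0,1,1,1,1,0,0,1,1,0,1,2,0]
Step 4: insert gxx at [0, 1, 11] -> counters=[1,1,1,1,1,1,0,0,1,1,0,2,2,0]
Step 5: insert fdd at [3, 5, 13] -> counters=[1,1,1,2,1,2,0,0,1,1,0,2,2,1]
Step 6: insert w at [6, 8, 10] -> counters=[1,1,1,2,1,2,1,0,2,1,1,2,2,1]
Final counters=[1,1,1,2,1,2,1,0,2,1,1,2,2,1] -> 13 nonzero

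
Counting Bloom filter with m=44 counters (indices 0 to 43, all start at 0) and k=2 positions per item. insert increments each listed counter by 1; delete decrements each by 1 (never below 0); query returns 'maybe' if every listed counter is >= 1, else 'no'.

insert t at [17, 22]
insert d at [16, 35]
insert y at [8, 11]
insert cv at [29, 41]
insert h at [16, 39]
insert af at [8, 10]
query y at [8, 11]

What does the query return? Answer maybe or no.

Step 1: insert t at [17, 22] -> counters=[0,0,0,0,0,0,0,0,0,0,0,0,0,0,0,0,0,1,0,0,0,0,1,0,0,0,0,0,0,0,0,0,0,0,0,0,0,0,0,0,0,0,0,0]
Step 2: insert d at [16, 35] -> counters=[0,0,0,0,0,0,0,0,0,0,0,0,0,0,0,0,1,1,0,0,0,0,1,0,0,0,0,0,0,0,0,0,0,0,0,1,0,0,0,0,0,0,0,0]
Step 3: insert y at [8, 11] -> counters=[0,0,0,0,0,0,0,0,1,0,0,1,0,0,0,0,1,1,0,0,0,0,1,0,0,0,0,0,0,0,0,0,0,0,0,1,0,0,0,0,0,0,0,0]
Step 4: insert cv at [29, 41] -> counters=[0,0,0,0,0,0,0,0,1,0,0,1,0,0,0,0,1,1,0,0,0,0,1,0,0,0,0,0,0,1,0,0,0,0,0,1,0,0,0,0,0,1,0,0]
Step 5: insert h at [16, 39] -> counters=[0,0,0,0,0,0,0,0,1,0,0,1,0,0,0,0,2,1,0,0,0,0,1,0,0,0,0,0,0,1,0,0,0,0,0,1,0,0,0,1,0,1,0,0]
Step 6: insert af at [8, 10] -> counters=[0,0,0,0,0,0,0,0,2,0,1,1,0,0,0,0,2,1,0,0,0,0,1,0,0,0,0,0,0,1,0,0,0,0,0,1,0,0,0,1,0,1,0,0]
Query y: check counters[8]=2 counters[11]=1 -> maybe

Answer: maybe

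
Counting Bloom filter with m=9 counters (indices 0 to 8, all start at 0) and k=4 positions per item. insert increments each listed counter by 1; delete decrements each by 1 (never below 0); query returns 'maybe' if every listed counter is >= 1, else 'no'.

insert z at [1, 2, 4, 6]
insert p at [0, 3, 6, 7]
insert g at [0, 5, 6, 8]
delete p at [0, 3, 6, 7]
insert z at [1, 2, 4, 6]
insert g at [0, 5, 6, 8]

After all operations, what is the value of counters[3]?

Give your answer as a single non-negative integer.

Answer: 0

Derivation:
Step 1: insert z at [1, 2, 4, 6] -> counters=[0,1,1,0,1,0,1,0,0]
Step 2: insert p at [0, 3, 6, 7] -> counters=[1,1,1,1,1,0,2,1,0]
Step 3: insert g at [0, 5, 6, 8] -> counters=[2,1,1,1,1,1,3,1,1]
Step 4: delete p at [0, 3, 6, 7] -> counters=[1,1,1,0,1,1,2,0,1]
Step 5: insert z at [1, 2, 4, 6] -> counters=[1,2,2,0,2,1,3,0,1]
Step 6: insert g at [0, 5, 6, 8] -> counters=[2,2,2,0,2,2,4,0,2]
Final counters=[2,2,2,0,2,2,4,0,2] -> counters[3]=0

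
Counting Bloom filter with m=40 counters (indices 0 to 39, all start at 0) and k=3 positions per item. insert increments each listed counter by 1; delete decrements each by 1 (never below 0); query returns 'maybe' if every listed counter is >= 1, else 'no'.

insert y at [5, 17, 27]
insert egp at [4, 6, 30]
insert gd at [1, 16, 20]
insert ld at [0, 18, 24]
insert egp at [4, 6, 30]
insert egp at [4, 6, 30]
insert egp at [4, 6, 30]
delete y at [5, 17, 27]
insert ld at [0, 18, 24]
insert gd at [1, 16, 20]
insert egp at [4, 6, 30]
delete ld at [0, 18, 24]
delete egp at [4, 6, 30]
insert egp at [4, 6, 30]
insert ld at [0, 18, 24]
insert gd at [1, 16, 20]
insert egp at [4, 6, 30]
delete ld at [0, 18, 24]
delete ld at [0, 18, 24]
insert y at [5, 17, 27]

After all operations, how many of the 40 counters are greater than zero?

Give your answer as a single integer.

Step 1: insert y at [5, 17, 27] -> counters=[0,0,0,0,0,1,0,0,0,0,0,0,0,0,0,0,0,1,0,0,0,0,0,0,0,0,0,1,0,0,0,0,0,0,0,0,0,0,0,0]
Step 2: insert egp at [4, 6, 30] -> counters=[0,0,0,0,1,1,1,0,0,0,0,0,0,0,0,0,0,1,0,0,0,0,0,0,0,0,0,1,0,0,1,0,0,0,0,0,0,0,0,0]
Step 3: insert gd at [1, 16, 20] -> counters=[0,1,0,0,1,1,1,0,0,0,0,0,0,0,0,0,1,1,0,0,1,0,0,0,0,0,0,1,0,0,1,0,0,0,0,0,0,0,0,0]
Step 4: insert ld at [0, 18, 24] -> counters=[1,1,0,0,1,1,1,0,0,0,0,0,0,0,0,0,1,1,1,0,1,0,0,0,1,0,0,1,0,0,1,0,0,0,0,0,0,0,0,0]
Step 5: insert egp at [4, 6, 30] -> counters=[1,1,0,0,2,1,2,0,0,0,0,0,0,0,0,0,1,1,1,0,1,0,0,0,1,0,0,1,0,0,2,0,0,0,0,0,0,0,0,0]
Step 6: insert egp at [4, 6, 30] -> counters=[1,1,0,0,3,1,3,0,0,0,0,0,0,0,0,0,1,1,1,0,1,0,0,0,1,0,0,1,0,0,3,0,0,0,0,0,0,0,0,0]
Step 7: insert egp at [4, 6, 30] -> counters=[1,1,0,0,4,1,4,0,0,0,0,0,0,0,0,0,1,1,1,0,1,0,0,0,1,0,0,1,0,0,4,0,0,0,0,0,0,0,0,0]
Step 8: delete y at [5, 17, 27] -> counters=[1,1,0,0,4,0,4,0,0,0,0,0,0,0,0,0,1,0,1,0,1,0,0,0,1,0,0,0,0,0,4,0,0,0,0,0,0,0,0,0]
Step 9: insert ld at [0, 18, 24] -> counters=[2,1,0,0,4,0,4,0,0,0,0,0,0,0,0,0,1,0,2,0,1,0,0,0,2,0,0,0,0,0,4,0,0,0,0,0,0,0,0,0]
Step 10: insert gd at [1, 16, 20] -> counters=[2,2,0,0,4,0,4,0,0,0,0,0,0,0,0,0,2,0,2,0,2,0,0,0,2,0,0,0,0,0,4,0,0,0,0,0,0,0,0,0]
Step 11: insert egp at [4, 6, 30] -> counters=[2,2,0,0,5,0,5,0,0,0,0,0,0,0,0,0,2,0,2,0,2,0,0,0,2,0,0,0,0,0,5,0,0,0,0,0,0,0,0,0]
Step 12: delete ld at [0, 18, 24] -> counters=[1,2,0,0,5,0,5,0,0,0,0,0,0,0,0,0,2,0,1,0,2,0,0,0,1,0,0,0,0,0,5,0,0,0,0,0,0,0,0,0]
Step 13: delete egp at [4, 6, 30] -> counters=[1,2,0,0,4,0,4,0,0,0,0,0,0,0,0,0,2,0,1,0,2,0,0,0,1,0,0,0,0,0,4,0,0,0,0,0,0,0,0,0]
Step 14: insert egp at [4, 6, 30] -> counters=[1,2,0,0,5,0,5,0,0,0,0,0,0,0,0,0,2,0,1,0,2,0,0,0,1,0,0,0,0,0,5,0,0,0,0,0,0,0,0,0]
Step 15: insert ld at [0, 18, 24] -> counters=[2,2,0,0,5,0,5,0,0,0,0,0,0,0,0,0,2,0,2,0,2,0,0,0,2,0,0,0,0,0,5,0,0,0,0,0,0,0,0,0]
Step 16: insert gd at [1, 16, 20] -> counters=[2,3,0,0,5,0,5,0,0,0,0,0,0,0,0,0,3,0,2,0,3,0,0,0,2,0,0,0,0,0,5,0,0,0,0,0,0,0,0,0]
Step 17: insert egp at [4, 6, 30] -> counters=[2,3,0,0,6,0,6,0,0,0,0,0,0,0,0,0,3,0,2,0,3,0,0,0,2,0,0,0,0,0,6,0,0,0,0,0,0,0,0,0]
Step 18: delete ld at [0, 18, 24] -> counters=[1,3,0,0,6,0,6,0,0,0,0,0,0,0,0,0,3,0,1,0,3,0,0,0,1,0,0,0,0,0,6,0,0,0,0,0,0,0,0,0]
Step 19: delete ld at [0, 18, 24] -> counters=[0,3,0,0,6,0,6,0,0,0,0,0,0,0,0,0,3,0,0,0,3,0,0,0,0,0,0,0,0,0,6,0,0,0,0,0,0,0,0,0]
Step 20: insert y at [5, 17, 27] -> counters=[0,3,0,0,6,1,6,0,0,0,0,0,0,0,0,0,3,1,0,0,3,0,0,0,0,0,0,1,0,0,6,0,0,0,0,0,0,0,0,0]
Final counters=[0,3,0,0,6,1,6,0,0,0,0,0,0,0,0,0,3,1,0,0,3,0,0,0,0,0,0,1,0,0,6,0,0,0,0,0,0,0,0,0] -> 9 nonzero

Answer: 9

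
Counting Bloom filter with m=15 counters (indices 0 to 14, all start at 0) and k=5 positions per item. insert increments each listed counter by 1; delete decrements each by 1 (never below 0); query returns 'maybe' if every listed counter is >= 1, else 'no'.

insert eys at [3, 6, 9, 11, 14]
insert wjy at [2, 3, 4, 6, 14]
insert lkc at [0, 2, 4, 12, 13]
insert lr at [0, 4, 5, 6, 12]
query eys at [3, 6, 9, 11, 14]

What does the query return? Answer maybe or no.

Answer: maybe

Derivation:
Step 1: insert eys at [3, 6, 9, 11, 14] -> counters=[0,0,0,1,0,0,1,0,0,1,0,1,0,0,1]
Step 2: insert wjy at [2, 3, 4, 6, 14] -> counters=[0,0,1,2,1,0,2,0,0,1,0,1,0,0,2]
Step 3: insert lkc at [0, 2, 4, 12, 13] -> counters=[1,0,2,2,2,0,2,0,0,1,0,1,1,1,2]
Step 4: insert lr at [0, 4, 5, 6, 12] -> counters=[2,0,2,2,3,1,3,0,0,1,0,1,2,1,2]
Query eys: check counters[3]=2 counters[6]=3 counters[9]=1 counters[11]=1 counters[14]=2 -> maybe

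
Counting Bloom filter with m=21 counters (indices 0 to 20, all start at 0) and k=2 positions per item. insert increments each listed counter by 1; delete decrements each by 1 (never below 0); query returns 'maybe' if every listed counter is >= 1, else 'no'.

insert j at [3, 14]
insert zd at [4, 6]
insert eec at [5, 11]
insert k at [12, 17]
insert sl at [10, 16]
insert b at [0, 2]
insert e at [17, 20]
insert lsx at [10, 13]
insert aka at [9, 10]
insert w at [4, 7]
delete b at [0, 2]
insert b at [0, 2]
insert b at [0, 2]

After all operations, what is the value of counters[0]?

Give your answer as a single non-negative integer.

Step 1: insert j at [3, 14] -> counters=[0,0,0,1,0,0,0,0,0,0,0,0,0,0,1,0,0,0,0,0,0]
Step 2: insert zd at [4, 6] -> counters=[0,0,0,1,1,0,1,0,0,0,0,0,0,0,1,0,0,0,0,0,0]
Step 3: insert eec at [5, 11] -> counters=[0,0,0,1,1,1,1,0,0,0,0,1,0,0,1,0,0,0,0,0,0]
Step 4: insert k at [12, 17] -> counters=[0,0,0,1,1,1,1,0,0,0,0,1,1,0,1,0,0,1,0,0,0]
Step 5: insert sl at [10, 16] -> counters=[0,0,0,1,1,1,1,0,0,0,1,1,1,0,1,0,1,1,0,0,0]
Step 6: insert b at [0, 2] -> counters=[1,0,1,1,1,1,1,0,0,0,1,1,1,0,1,0,1,1,0,0,0]
Step 7: insert e at [17, 20] -> counters=[1,0,1,1,1,1,1,0,0,0,1,1,1,0,1,0,1,2,0,0,1]
Step 8: insert lsx at [10, 13] -> counters=[1,0,1,1,1,1,1,0,0,0,2,1,1,1,1,0,1,2,0,0,1]
Step 9: insert aka at [9, 10] -> counters=[1,0,1,1,1,1,1,0,0,1,3,1,1,1,1,0,1,2,0,0,1]
Step 10: insert w at [4, 7] -> counters=[1,0,1,1,2,1,1,1,0,1,3,1,1,1,1,0,1,2,0,0,1]
Step 11: delete b at [0, 2] -> counters=[0,0,0,1,2,1,1,1,0,1,3,1,1,1,1,0,1,2,0,0,1]
Step 12: insert b at [0, 2] -> counters=[1,0,1,1,2,1,1,1,0,1,3,1,1,1,1,0,1,2,0,0,1]
Step 13: insert b at [0, 2] -> counters=[2,0,2,1,2,1,1,1,0,1,3,1,1,1,1,0,1,2,0,0,1]
Final counters=[2,0,2,1,2,1,1,1,0,1,3,1,1,1,1,0,1,2,0,0,1] -> counters[0]=2

Answer: 2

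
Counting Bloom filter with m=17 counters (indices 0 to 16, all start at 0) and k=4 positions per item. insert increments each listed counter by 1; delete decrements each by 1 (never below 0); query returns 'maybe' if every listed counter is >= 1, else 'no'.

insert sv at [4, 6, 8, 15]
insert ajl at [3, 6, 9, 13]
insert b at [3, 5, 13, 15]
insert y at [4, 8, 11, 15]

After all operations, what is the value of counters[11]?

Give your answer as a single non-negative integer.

Step 1: insert sv at [4, 6, 8, 15] -> counters=[0,0,0,0,1,0,1,0,1,0,0,0,0,0,0,1,0]
Step 2: insert ajl at [3, 6, 9, 13] -> counters=[0,0,0,1,1,0,2,0,1,1,0,0,0,1,0,1,0]
Step 3: insert b at [3, 5, 13, 15] -> counters=[0,0,0,2,1,1,2,0,1,1,0,0,0,2,0,2,0]
Step 4: insert y at [4, 8, 11, 15] -> counters=[0,0,0,2,2,1,2,0,2,1,0,1,0,2,0,3,0]
Final counters=[0,0,0,2,2,1,2,0,2,1,0,1,0,2,0,3,0] -> counters[11]=1

Answer: 1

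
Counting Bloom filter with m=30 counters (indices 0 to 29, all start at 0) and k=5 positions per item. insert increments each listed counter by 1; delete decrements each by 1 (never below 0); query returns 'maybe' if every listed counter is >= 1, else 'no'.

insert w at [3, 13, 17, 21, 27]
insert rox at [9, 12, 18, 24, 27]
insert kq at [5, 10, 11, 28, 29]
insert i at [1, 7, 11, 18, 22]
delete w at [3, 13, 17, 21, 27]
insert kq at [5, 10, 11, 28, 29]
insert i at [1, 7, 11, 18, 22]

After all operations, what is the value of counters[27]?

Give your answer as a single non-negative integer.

Step 1: insert w at [3, 13, 17, 21, 27] -> counters=[0,0,0,1,0,0,0,0,0,0,0,0,0,1,0,0,0,1,0,0,0,1,0,0,0,0,0,1,0,0]
Step 2: insert rox at [9, 12, 18, 24, 27] -> counters=[0,0,0,1,0,0,0,0,0,1,0,0,1,1,0,0,0,1,1,0,0,1,0,0,1,0,0,2,0,0]
Step 3: insert kq at [5, 10, 11, 28, 29] -> counters=[0,0,0,1,0,1,0,0,0,1,1,1,1,1,0,0,0,1,1,0,0,1,0,0,1,0,0,2,1,1]
Step 4: insert i at [1, 7, 11, 18, 22] -> counters=[0,1,0,1,0,1,0,1,0,1,1,2,1,1,0,0,0,1,2,0,0,1,1,0,1,0,0,2,1,1]
Step 5: delete w at [3, 13, 17, 21, 27] -> counters=[0,1,0,0,0,1,0,1,0,1,1,2,1,0,0,0,0,0,2,0,0,0,1,0,1,0,0,1,1,1]
Step 6: insert kq at [5, 10, 11, 28, 29] -> counters=[0,1,0,0,0,2,0,1,0,1,2,3,1,0,0,0,0,0,2,0,0,0,1,0,1,0,0,1,2,2]
Step 7: insert i at [1, 7, 11, 18, 22] -> counters=[0,2,0,0,0,2,0,2,0,1,2,4,1,0,0,0,0,0,3,0,0,0,2,0,1,0,0,1,2,2]
Final counters=[0,2,0,0,0,2,0,2,0,1,2,4,1,0,0,0,0,0,3,0,0,0,2,0,1,0,0,1,2,2] -> counters[27]=1

Answer: 1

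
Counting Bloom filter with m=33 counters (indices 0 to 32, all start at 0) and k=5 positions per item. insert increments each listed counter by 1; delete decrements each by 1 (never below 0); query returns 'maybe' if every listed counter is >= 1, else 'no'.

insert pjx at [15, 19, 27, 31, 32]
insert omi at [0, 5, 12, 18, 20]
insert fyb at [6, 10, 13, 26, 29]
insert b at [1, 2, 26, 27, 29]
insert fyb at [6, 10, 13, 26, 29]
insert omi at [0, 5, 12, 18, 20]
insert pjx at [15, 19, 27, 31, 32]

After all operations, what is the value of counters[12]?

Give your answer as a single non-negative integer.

Answer: 2

Derivation:
Step 1: insert pjx at [15, 19, 27, 31, 32] -> counters=[0,0,0,0,0,0,0,0,0,0,0,0,0,0,0,1,0,0,0,1,0,0,0,0,0,0,0,1,0,0,0,1,1]
Step 2: insert omi at [0, 5, 12, 18, 20] -> counters=[1,0,0,0,0,1,0,0,0,0,0,0,1,0,0,1,0,0,1,1,1,0,0,0,0,0,0,1,0,0,0,1,1]
Step 3: insert fyb at [6, 10, 13, 26, 29] -> counters=[1,0,0,0,0,1,1,0,0,0,1,0,1,1,0,1,0,0,1,1,1,0,0,0,0,0,1,1,0,1,0,1,1]
Step 4: insert b at [1, 2, 26, 27, 29] -> counters=[1,1,1,0,0,1,1,0,0,0,1,0,1,1,0,1,0,0,1,1,1,0,0,0,0,0,2,2,0,2,0,1,1]
Step 5: insert fyb at [6, 10, 13, 26, 29] -> counters=[1,1,1,0,0,1,2,0,0,0,2,0,1,2,0,1,0,0,1,1,1,0,0,0,0,0,3,2,0,3,0,1,1]
Step 6: insert omi at [0, 5, 12, 18, 20] -> counters=[2,1,1,0,0,2,2,0,0,0,2,0,2,2,0,1,0,0,2,1,2,0,0,0,0,0,3,2,0,3,0,1,1]
Step 7: insert pjx at [15, 19, 27, 31, 32] -> counters=[2,1,1,0,0,2,2,0,0,0,2,0,2,2,0,2,0,0,2,2,2,0,0,0,0,0,3,3,0,3,0,2,2]
Final counters=[2,1,1,0,0,2,2,0,0,0,2,0,2,2,0,2,0,0,2,2,2,0,0,0,0,0,3,3,0,3,0,2,2] -> counters[12]=2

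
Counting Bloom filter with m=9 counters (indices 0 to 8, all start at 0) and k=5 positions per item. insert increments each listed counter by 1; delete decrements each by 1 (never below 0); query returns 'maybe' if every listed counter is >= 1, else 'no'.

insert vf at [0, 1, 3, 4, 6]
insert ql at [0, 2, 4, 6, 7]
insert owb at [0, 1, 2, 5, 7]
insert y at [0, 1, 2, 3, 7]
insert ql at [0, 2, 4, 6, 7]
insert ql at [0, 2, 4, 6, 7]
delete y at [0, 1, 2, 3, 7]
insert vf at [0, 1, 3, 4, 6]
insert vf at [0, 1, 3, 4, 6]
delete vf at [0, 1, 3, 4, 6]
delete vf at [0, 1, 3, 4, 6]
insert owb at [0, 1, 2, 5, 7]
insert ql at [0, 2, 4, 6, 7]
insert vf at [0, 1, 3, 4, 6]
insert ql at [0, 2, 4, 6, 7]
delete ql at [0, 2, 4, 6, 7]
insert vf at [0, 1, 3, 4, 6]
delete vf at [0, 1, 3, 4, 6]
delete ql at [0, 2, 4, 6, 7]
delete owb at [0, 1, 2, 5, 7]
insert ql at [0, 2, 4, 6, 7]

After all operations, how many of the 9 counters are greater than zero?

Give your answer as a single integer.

Answer: 8

Derivation:
Step 1: insert vf at [0, 1, 3, 4, 6] -> counters=[1,1,0,1,1,0,1,0,0]
Step 2: insert ql at [0, 2, 4, 6, 7] -> counters=[2,1,1,1,2,0,2,1,0]
Step 3: insert owb at [0, 1, 2, 5, 7] -> counters=[3,2,2,1,2,1,2,2,0]
Step 4: insert y at [0, 1, 2, 3, 7] -> counters=[4,3,3,2,2,1,2,3,0]
Step 5: insert ql at [0, 2, 4, 6, 7] -> counters=[5,3,4,2,3,1,3,4,0]
Step 6: insert ql at [0, 2, 4, 6, 7] -> counters=[6,3,5,2,4,1,4,5,0]
Step 7: delete y at [0, 1, 2, 3, 7] -> counters=[5,2,4,1,4,1,4,4,0]
Step 8: insert vf at [0, 1, 3, 4, 6] -> counters=[6,3,4,2,5,1,5,4,0]
Step 9: insert vf at [0, 1, 3, 4, 6] -> counters=[7,4,4,3,6,1,6,4,0]
Step 10: delete vf at [0, 1, 3, 4, 6] -> counters=[6,3,4,2,5,1,5,4,0]
Step 11: delete vf at [0, 1, 3, 4, 6] -> counters=[5,2,4,1,4,1,4,4,0]
Step 12: insert owb at [0, 1, 2, 5, 7] -> counters=[6,3,5,1,4,2,4,5,0]
Step 13: insert ql at [0, 2, 4, 6, 7] -> counters=[7,3,6,1,5,2,5,6,0]
Step 14: insert vf at [0, 1, 3, 4, 6] -> counters=[8,4,6,2,6,2,6,6,0]
Step 15: insert ql at [0, 2, 4, 6, 7] -> counters=[9,4,7,2,7,2,7,7,0]
Step 16: delete ql at [0, 2, 4, 6, 7] -> counters=[8,4,6,2,6,2,6,6,0]
Step 17: insert vf at [0, 1, 3, 4, 6] -> counters=[9,5,6,3,7,2,7,6,0]
Step 18: delete vf at [0, 1, 3, 4, 6] -> counters=[8,4,6,2,6,2,6,6,0]
Step 19: delete ql at [0, 2, 4, 6, 7] -> counters=[7,4,5,2,5,2,5,5,0]
Step 20: delete owb at [0, 1, 2, 5, 7] -> counters=[6,3,4,2,5,1,5,4,0]
Step 21: insert ql at [0, 2, 4, 6, 7] -> counters=[7,3,5,2,6,1,6,5,0]
Final counters=[7,3,5,2,6,1,6,5,0] -> 8 nonzero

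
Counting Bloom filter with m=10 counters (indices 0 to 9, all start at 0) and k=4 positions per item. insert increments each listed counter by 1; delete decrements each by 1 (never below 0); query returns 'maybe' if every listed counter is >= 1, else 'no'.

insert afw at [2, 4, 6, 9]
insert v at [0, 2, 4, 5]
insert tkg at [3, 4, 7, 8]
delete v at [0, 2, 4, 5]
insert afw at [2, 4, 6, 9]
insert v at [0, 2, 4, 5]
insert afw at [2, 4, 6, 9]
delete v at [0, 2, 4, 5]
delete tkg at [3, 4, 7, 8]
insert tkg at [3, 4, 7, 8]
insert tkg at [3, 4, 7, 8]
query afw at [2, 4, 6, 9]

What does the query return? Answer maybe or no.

Answer: maybe

Derivation:
Step 1: insert afw at [2, 4, 6, 9] -> counters=[0,0,1,0,1,0,1,0,0,1]
Step 2: insert v at [0, 2, 4, 5] -> counters=[1,0,2,0,2,1,1,0,0,1]
Step 3: insert tkg at [3, 4, 7, 8] -> counters=[1,0,2,1,3,1,1,1,1,1]
Step 4: delete v at [0, 2, 4, 5] -> counters=[0,0,1,1,2,0,1,1,1,1]
Step 5: insert afw at [2, 4, 6, 9] -> counters=[0,0,2,1,3,0,2,1,1,2]
Step 6: insert v at [0, 2, 4, 5] -> counters=[1,0,3,1,4,1,2,1,1,2]
Step 7: insert afw at [2, 4, 6, 9] -> counters=[1,0,4,1,5,1,3,1,1,3]
Step 8: delete v at [0, 2, 4, 5] -> counters=[0,0,3,1,4,0,3,1,1,3]
Step 9: delete tkg at [3, 4, 7, 8] -> counters=[0,0,3,0,3,0,3,0,0,3]
Step 10: insert tkg at [3, 4, 7, 8] -> counters=[0,0,3,1,4,0,3,1,1,3]
Step 11: insert tkg at [3, 4, 7, 8] -> counters=[0,0,3,2,5,0,3,2,2,3]
Query afw: check counters[2]=3 counters[4]=5 counters[6]=3 counters[9]=3 -> maybe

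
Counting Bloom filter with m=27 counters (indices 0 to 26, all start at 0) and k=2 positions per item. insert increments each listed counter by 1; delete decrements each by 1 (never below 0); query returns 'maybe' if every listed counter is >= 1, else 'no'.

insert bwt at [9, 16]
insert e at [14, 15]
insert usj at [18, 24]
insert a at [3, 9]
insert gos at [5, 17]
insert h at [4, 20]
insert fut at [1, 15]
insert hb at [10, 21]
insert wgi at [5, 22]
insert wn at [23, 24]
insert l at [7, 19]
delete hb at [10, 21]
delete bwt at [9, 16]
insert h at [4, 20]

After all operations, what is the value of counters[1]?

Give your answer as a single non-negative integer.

Answer: 1

Derivation:
Step 1: insert bwt at [9, 16] -> counters=[0,0,0,0,0,0,0,0,0,1,0,0,0,0,0,0,1,0,0,0,0,0,0,0,0,0,0]
Step 2: insert e at [14, 15] -> counters=[0,0,0,0,0,0,0,0,0,1,0,0,0,0,1,1,1,0,0,0,0,0,0,0,0,0,0]
Step 3: insert usj at [18, 24] -> counters=[0,0,0,0,0,0,0,0,0,1,0,0,0,0,1,1,1,0,1,0,0,0,0,0,1,0,0]
Step 4: insert a at [3, 9] -> counters=[0,0,0,1,0,0,0,0,0,2,0,0,0,0,1,1,1,0,1,0,0,0,0,0,1,0,0]
Step 5: insert gos at [5, 17] -> counters=[0,0,0,1,0,1,0,0,0,2,0,0,0,0,1,1,1,1,1,0,0,0,0,0,1,0,0]
Step 6: insert h at [4, 20] -> counters=[0,0,0,1,1,1,0,0,0,2,0,0,0,0,1,1,1,1,1,0,1,0,0,0,1,0,0]
Step 7: insert fut at [1, 15] -> counters=[0,1,0,1,1,1,0,0,0,2,0,0,0,0,1,2,1,1,1,0,1,0,0,0,1,0,0]
Step 8: insert hb at [10, 21] -> counters=[0,1,0,1,1,1,0,0,0,2,1,0,0,0,1,2,1,1,1,0,1,1,0,0,1,0,0]
Step 9: insert wgi at [5, 22] -> counters=[0,1,0,1,1,2,0,0,0,2,1,0,0,0,1,2,1,1,1,0,1,1,1,0,1,0,0]
Step 10: insert wn at [23, 24] -> counters=[0,1,0,1,1,2,0,0,0,2,1,0,0,0,1,2,1,1,1,0,1,1,1,1,2,0,0]
Step 11: insert l at [7, 19] -> counters=[0,1,0,1,1,2,0,1,0,2,1,0,0,0,1,2,1,1,1,1,1,1,1,1,2,0,0]
Step 12: delete hb at [10, 21] -> counters=[0,1,0,1,1,2,0,1,0,2,0,0,0,0,1,2,1,1,1,1,1,0,1,1,2,0,0]
Step 13: delete bwt at [9, 16] -> counters=[0,1,0,1,1,2,0,1,0,1,0,0,0,0,1,2,0,1,1,1,1,0,1,1,2,0,0]
Step 14: insert h at [4, 20] -> counters=[0,1,0,1,2,2,0,1,0,1,0,0,0,0,1,2,0,1,1,1,2,0,1,1,2,0,0]
Final counters=[0,1,0,1,2,2,0,1,0,1,0,0,0,0,1,2,0,1,1,1,2,0,1,1,2,0,0] -> counters[1]=1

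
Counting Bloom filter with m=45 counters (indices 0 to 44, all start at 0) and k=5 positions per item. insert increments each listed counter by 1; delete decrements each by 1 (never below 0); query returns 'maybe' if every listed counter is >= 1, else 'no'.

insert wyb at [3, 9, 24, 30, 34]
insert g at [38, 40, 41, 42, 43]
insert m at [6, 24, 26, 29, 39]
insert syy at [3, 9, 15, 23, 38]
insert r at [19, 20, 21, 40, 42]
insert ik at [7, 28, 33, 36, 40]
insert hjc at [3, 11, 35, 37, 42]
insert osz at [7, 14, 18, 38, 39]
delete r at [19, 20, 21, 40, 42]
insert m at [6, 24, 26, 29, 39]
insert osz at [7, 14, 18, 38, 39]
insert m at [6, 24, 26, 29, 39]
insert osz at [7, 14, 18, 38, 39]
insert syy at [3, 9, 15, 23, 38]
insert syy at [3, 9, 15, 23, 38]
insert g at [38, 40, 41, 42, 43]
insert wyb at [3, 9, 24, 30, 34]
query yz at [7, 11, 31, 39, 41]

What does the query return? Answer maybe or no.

Answer: no

Derivation:
Step 1: insert wyb at [3, 9, 24, 30, 34] -> counters=[0,0,0,1,0,0,0,0,0,1,0,0,0,0,0,0,0,0,0,0,0,0,0,0,1,0,0,0,0,0,1,0,0,0,1,0,0,0,0,0,0,0,0,0,0]
Step 2: insert g at [38, 40, 41, 42, 43] -> counters=[0,0,0,1,0,0,0,0,0,1,0,0,0,0,0,0,0,0,0,0,0,0,0,0,1,0,0,0,0,0,1,0,0,0,1,0,0,0,1,0,1,1,1,1,0]
Step 3: insert m at [6, 24, 26, 29, 39] -> counters=[0,0,0,1,0,0,1,0,0,1,0,0,0,0,0,0,0,0,0,0,0,0,0,0,2,0,1,0,0,1,1,0,0,0,1,0,0,0,1,1,1,1,1,1,0]
Step 4: insert syy at [3, 9, 15, 23, 38] -> counters=[0,0,0,2,0,0,1,0,0,2,0,0,0,0,0,1,0,0,0,0,0,0,0,1,2,0,1,0,0,1,1,0,0,0,1,0,0,0,2,1,1,1,1,1,0]
Step 5: insert r at [19, 20, 21, 40, 42] -> counters=[0,0,0,2,0,0,1,0,0,2,0,0,0,0,0,1,0,0,0,1,1,1,0,1,2,0,1,0,0,1,1,0,0,0,1,0,0,0,2,1,2,1,2,1,0]
Step 6: insert ik at [7, 28, 33, 36, 40] -> counters=[0,0,0,2,0,0,1,1,0,2,0,0,0,0,0,1,0,0,0,1,1,1,0,1,2,0,1,0,1,1,1,0,0,1,1,0,1,0,2,1,3,1,2,1,0]
Step 7: insert hjc at [3, 11, 35, 37, 42] -> counters=[0,0,0,3,0,0,1,1,0,2,0,1,0,0,0,1,0,0,0,1,1,1,0,1,2,0,1,0,1,1,1,0,0,1,1,1,1,1,2,1,3,1,3,1,0]
Step 8: insert osz at [7, 14, 18, 38, 39] -> counters=[0,0,0,3,0,0,1,2,0,2,0,1,0,0,1,1,0,0,1,1,1,1,0,1,2,0,1,0,1,1,1,0,0,1,1,1,1,1,3,2,3,1,3,1,0]
Step 9: delete r at [19, 20, 21, 40, 42] -> counters=[0,0,0,3,0,0,1,2,0,2,0,1,0,0,1,1,0,0,1,0,0,0,0,1,2,0,1,0,1,1,1,0,0,1,1,1,1,1,3,2,2,1,2,1,0]
Step 10: insert m at [6, 24, 26, 29, 39] -> counters=[0,0,0,3,0,0,2,2,0,2,0,1,0,0,1,1,0,0,1,0,0,0,0,1,3,0,2,0,1,2,1,0,0,1,1,1,1,1,3,3,2,1,2,1,0]
Step 11: insert osz at [7, 14, 18, 38, 39] -> counters=[0,0,0,3,0,0,2,3,0,2,0,1,0,0,2,1,0,0,2,0,0,0,0,1,3,0,2,0,1,2,1,0,0,1,1,1,1,1,4,4,2,1,2,1,0]
Step 12: insert m at [6, 24, 26, 29, 39] -> counters=[0,0,0,3,0,0,3,3,0,2,0,1,0,0,2,1,0,0,2,0,0,0,0,1,4,0,3,0,1,3,1,0,0,1,1,1,1,1,4,5,2,1,2,1,0]
Step 13: insert osz at [7, 14, 18, 38, 39] -> counters=[0,0,0,3,0,0,3,4,0,2,0,1,0,0,3,1,0,0,3,0,0,0,0,1,4,0,3,0,1,3,1,0,0,1,1,1,1,1,5,6,2,1,2,1,0]
Step 14: insert syy at [3, 9, 15, 23, 38] -> counters=[0,0,0,4,0,0,3,4,0,3,0,1,0,0,3,2,0,0,3,0,0,0,0,2,4,0,3,0,1,3,1,0,0,1,1,1,1,1,6,6,2,1,2,1,0]
Step 15: insert syy at [3, 9, 15, 23, 38] -> counters=[0,0,0,5,0,0,3,4,0,4,0,1,0,0,3,3,0,0,3,0,0,0,0,3,4,0,3,0,1,3,1,0,0,1,1,1,1,1,7,6,2,1,2,1,0]
Step 16: insert g at [38, 40, 41, 42, 43] -> counters=[0,0,0,5,0,0,3,4,0,4,0,1,0,0,3,3,0,0,3,0,0,0,0,3,4,0,3,0,1,3,1,0,0,1,1,1,1,1,8,6,3,2,3,2,0]
Step 17: insert wyb at [3, 9, 24, 30, 34] -> counters=[0,0,0,6,0,0,3,4,0,5,0,1,0,0,3,3,0,0,3,0,0,0,0,3,5,0,3,0,1,3,2,0,0,1,2,1,1,1,8,6,3,2,3,2,0]
Query yz: check counters[7]=4 counters[11]=1 counters[31]=0 counters[39]=6 counters[41]=2 -> no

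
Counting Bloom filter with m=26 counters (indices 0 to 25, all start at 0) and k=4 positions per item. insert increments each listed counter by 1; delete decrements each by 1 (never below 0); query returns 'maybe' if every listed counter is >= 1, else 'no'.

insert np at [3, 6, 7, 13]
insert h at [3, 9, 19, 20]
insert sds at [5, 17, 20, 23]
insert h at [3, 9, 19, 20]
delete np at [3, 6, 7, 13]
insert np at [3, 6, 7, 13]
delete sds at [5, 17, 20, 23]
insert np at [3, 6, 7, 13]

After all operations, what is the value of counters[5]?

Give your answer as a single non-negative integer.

Step 1: insert np at [3, 6, 7, 13] -> counters=[0,0,0,1,0,0,1,1,0,0,0,0,0,1,0,0,0,0,0,0,0,0,0,0,0,0]
Step 2: insert h at [3, 9, 19, 20] -> counters=[0,0,0,2,0,0,1,1,0,1,0,0,0,1,0,0,0,0,0,1,1,0,0,0,0,0]
Step 3: insert sds at [5, 17, 20, 23] -> counters=[0,0,0,2,0,1,1,1,0,1,0,0,0,1,0,0,0,1,0,1,2,0,0,1,0,0]
Step 4: insert h at [3, 9, 19, 20] -> counters=[0,0,0,3,0,1,1,1,0,2,0,0,0,1,0,0,0,1,0,2,3,0,0,1,0,0]
Step 5: delete np at [3, 6, 7, 13] -> counters=[0,0,0,2,0,1,0,0,0,2,0,0,0,0,0,0,0,1,0,2,3,0,0,1,0,0]
Step 6: insert np at [3, 6, 7, 13] -> counters=[0,0,0,3,0,1,1,1,0,2,0,0,0,1,0,0,0,1,0,2,3,0,0,1,0,0]
Step 7: delete sds at [5, 17, 20, 23] -> counters=[0,0,0,3,0,0,1,1,0,2,0,0,0,1,0,0,0,0,0,2,2,0,0,0,0,0]
Step 8: insert np at [3, 6, 7, 13] -> counters=[0,0,0,4,0,0,2,2,0,2,0,0,0,2,0,0,0,0,0,2,2,0,0,0,0,0]
Final counters=[0,0,0,4,0,0,2,2,0,2,0,0,0,2,0,0,0,0,0,2,2,0,0,0,0,0] -> counters[5]=0

Answer: 0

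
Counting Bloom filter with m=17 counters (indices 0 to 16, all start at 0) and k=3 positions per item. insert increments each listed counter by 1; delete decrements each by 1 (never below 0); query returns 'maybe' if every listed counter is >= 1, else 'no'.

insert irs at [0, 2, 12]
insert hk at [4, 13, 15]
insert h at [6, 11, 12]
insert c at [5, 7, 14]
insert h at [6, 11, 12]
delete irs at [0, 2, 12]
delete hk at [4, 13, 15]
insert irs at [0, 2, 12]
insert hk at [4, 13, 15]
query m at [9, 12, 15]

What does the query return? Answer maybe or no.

Step 1: insert irs at [0, 2, 12] -> counters=[1,0,1,0,0,0,0,0,0,0,0,0,1,0,0,0,0]
Step 2: insert hk at [4, 13, 15] -> counters=[1,0,1,0,1,0,0,0,0,0,0,0,1,1,0,1,0]
Step 3: insert h at [6, 11, 12] -> counters=[1,0,1,0,1,0,1,0,0,0,0,1,2,1,0,1,0]
Step 4: insert c at [5, 7, 14] -> counters=[1,0,1,0,1,1,1,1,0,0,0,1,2,1,1,1,0]
Step 5: insert h at [6, 11, 12] -> counters=[1,0,1,0,1,1,2,1,0,0,0,2,3,1,1,1,0]
Step 6: delete irs at [0, 2, 12] -> counters=[0,0,0,0,1,1,2,1,0,0,0,2,2,1,1,1,0]
Step 7: delete hk at [4, 13, 15] -> counters=[0,0,0,0,0,1,2,1,0,0,0,2,2,0,1,0,0]
Step 8: insert irs at [0, 2, 12] -> counters=[1,0,1,0,0,1,2,1,0,0,0,2,3,0,1,0,0]
Step 9: insert hk at [4, 13, 15] -> counters=[1,0,1,0,1,1,2,1,0,0,0,2,3,1,1,1,0]
Query m: check counters[9]=0 counters[12]=3 counters[15]=1 -> no

Answer: no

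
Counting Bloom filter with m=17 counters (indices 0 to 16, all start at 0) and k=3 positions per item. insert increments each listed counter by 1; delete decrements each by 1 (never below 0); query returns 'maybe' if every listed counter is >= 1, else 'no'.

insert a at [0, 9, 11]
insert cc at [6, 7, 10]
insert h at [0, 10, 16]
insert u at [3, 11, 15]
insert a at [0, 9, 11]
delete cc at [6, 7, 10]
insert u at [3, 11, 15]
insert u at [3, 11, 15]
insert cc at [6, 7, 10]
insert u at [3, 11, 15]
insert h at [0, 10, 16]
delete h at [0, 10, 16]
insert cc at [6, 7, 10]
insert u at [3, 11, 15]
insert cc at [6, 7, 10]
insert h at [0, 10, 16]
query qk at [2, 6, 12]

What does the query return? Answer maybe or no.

Step 1: insert a at [0, 9, 11] -> counters=[1,0,0,0,0,0,0,0,0,1,0,1,0,0,0,0,0]
Step 2: insert cc at [6, 7, 10] -> counters=[1,0,0,0,0,0,1,1,0,1,1,1,0,0,0,0,0]
Step 3: insert h at [0, 10, 16] -> counters=[2,0,0,0,0,0,1,1,0,1,2,1,0,0,0,0,1]
Step 4: insert u at [3, 11, 15] -> counters=[2,0,0,1,0,0,1,1,0,1,2,2,0,0,0,1,1]
Step 5: insert a at [0, 9, 11] -> counters=[3,0,0,1,0,0,1,1,0,2,2,3,0,0,0,1,1]
Step 6: delete cc at [6, 7, 10] -> counters=[3,0,0,1,0,0,0,0,0,2,1,3,0,0,0,1,1]
Step 7: insert u at [3, 11, 15] -> counters=[3,0,0,2,0,0,0,0,0,2,1,4,0,0,0,2,1]
Step 8: insert u at [3, 11, 15] -> counters=[3,0,0,3,0,0,0,0,0,2,1,5,0,0,0,3,1]
Step 9: insert cc at [6, 7, 10] -> counters=[3,0,0,3,0,0,1,1,0,2,2,5,0,0,0,3,1]
Step 10: insert u at [3, 11, 15] -> counters=[3,0,0,4,0,0,1,1,0,2,2,6,0,0,0,4,1]
Step 11: insert h at [0, 10, 16] -> counters=[4,0,0,4,0,0,1,1,0,2,3,6,0,0,0,4,2]
Step 12: delete h at [0, 10, 16] -> counters=[3,0,0,4,0,0,1,1,0,2,2,6,0,0,0,4,1]
Step 13: insert cc at [6, 7, 10] -> counters=[3,0,0,4,0,0,2,2,0,2,3,6,0,0,0,4,1]
Step 14: insert u at [3, 11, 15] -> counters=[3,0,0,5,0,0,2,2,0,2,3,7,0,0,0,5,1]
Step 15: insert cc at [6, 7, 10] -> counters=[3,0,0,5,0,0,3,3,0,2,4,7,0,0,0,5,1]
Step 16: insert h at [0, 10, 16] -> counters=[4,0,0,5,0,0,3,3,0,2,5,7,0,0,0,5,2]
Query qk: check counters[2]=0 counters[6]=3 counters[12]=0 -> no

Answer: no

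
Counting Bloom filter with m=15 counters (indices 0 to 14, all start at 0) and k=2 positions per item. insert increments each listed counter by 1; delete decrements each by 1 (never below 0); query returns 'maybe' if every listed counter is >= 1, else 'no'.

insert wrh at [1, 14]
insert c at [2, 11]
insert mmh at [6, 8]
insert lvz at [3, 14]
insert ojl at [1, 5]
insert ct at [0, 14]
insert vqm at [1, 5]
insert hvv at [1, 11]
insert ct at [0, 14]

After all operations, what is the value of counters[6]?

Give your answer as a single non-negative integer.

Answer: 1

Derivation:
Step 1: insert wrh at [1, 14] -> counters=[0,1,0,0,0,0,0,0,0,0,0,0,0,0,1]
Step 2: insert c at [2, 11] -> counters=[0,1,1,0,0,0,0,0,0,0,0,1,0,0,1]
Step 3: insert mmh at [6, 8] -> counters=[0,1,1,0,0,0,1,0,1,0,0,1,0,0,1]
Step 4: insert lvz at [3, 14] -> counters=[0,1,1,1,0,0,1,0,1,0,0,1,0,0,2]
Step 5: insert ojl at [1, 5] -> counters=[0,2,1,1,0,1,1,0,1,0,0,1,0,0,2]
Step 6: insert ct at [0, 14] -> counters=[1,2,1,1,0,1,1,0,1,0,0,1,0,0,3]
Step 7: insert vqm at [1, 5] -> counters=[1,3,1,1,0,2,1,0,1,0,0,1,0,0,3]
Step 8: insert hvv at [1, 11] -> counters=[1,4,1,1,0,2,1,0,1,0,0,2,0,0,3]
Step 9: insert ct at [0, 14] -> counters=[2,4,1,1,0,2,1,0,1,0,0,2,0,0,4]
Final counters=[2,4,1,1,0,2,1,0,1,0,0,2,0,0,4] -> counters[6]=1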